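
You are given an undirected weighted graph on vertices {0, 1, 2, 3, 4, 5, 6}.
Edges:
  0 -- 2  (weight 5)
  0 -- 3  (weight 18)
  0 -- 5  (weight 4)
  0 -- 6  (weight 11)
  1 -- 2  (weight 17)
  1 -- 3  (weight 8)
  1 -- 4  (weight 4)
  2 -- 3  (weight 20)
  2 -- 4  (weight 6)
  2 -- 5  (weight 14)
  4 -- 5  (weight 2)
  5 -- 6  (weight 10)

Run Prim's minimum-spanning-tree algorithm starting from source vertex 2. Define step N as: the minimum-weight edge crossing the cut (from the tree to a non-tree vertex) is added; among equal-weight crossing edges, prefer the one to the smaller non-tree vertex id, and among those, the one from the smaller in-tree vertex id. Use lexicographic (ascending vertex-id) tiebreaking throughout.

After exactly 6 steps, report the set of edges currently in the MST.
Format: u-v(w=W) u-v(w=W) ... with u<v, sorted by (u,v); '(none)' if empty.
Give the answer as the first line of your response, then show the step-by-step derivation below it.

0-2(w=5) 0-5(w=4) 1-3(w=8) 1-4(w=4) 4-5(w=2) 5-6(w=10)

step 1: add edge 0-2 (w=5); MST = {0-2(w=5)}
step 2: add edge 0-5 (w=4); MST = {0-2(w=5) 0-5(w=4)}
step 3: add edge 4-5 (w=2); MST = {0-2(w=5) 0-5(w=4) 4-5(w=2)}
step 4: add edge 1-4 (w=4); MST = {0-2(w=5) 0-5(w=4) 1-4(w=4) 4-5(w=2)}
step 5: add edge 1-3 (w=8); MST = {0-2(w=5) 0-5(w=4) 1-3(w=8) 1-4(w=4) 4-5(w=2)}
step 6: add edge 5-6 (w=10); MST = {0-2(w=5) 0-5(w=4) 1-3(w=8) 1-4(w=4) 4-5(w=2) 5-6(w=10)}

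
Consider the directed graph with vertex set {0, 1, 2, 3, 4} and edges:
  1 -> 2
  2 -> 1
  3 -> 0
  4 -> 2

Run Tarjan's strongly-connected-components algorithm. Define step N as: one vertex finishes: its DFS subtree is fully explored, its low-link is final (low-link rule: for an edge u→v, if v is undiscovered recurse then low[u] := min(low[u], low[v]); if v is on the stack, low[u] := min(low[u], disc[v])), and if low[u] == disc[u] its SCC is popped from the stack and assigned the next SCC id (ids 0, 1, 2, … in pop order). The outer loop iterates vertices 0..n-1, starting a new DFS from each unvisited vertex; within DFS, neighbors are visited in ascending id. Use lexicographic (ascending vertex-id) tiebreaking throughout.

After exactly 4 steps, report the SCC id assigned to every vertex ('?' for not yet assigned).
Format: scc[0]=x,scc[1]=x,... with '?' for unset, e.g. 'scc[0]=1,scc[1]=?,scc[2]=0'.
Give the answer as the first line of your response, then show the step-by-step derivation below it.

scc[0]=0,scc[1]=1,scc[2]=1,scc[3]=2,scc[4]=?

step 1: low=(low[0]=0,low[1]=?,low[2]=?,low[3]=?,low[4]=?); scc=(scc[0]=0,scc[1]=?,scc[2]=?,scc[3]=?,scc[4]=?)
step 2: low=(low[0]=0,low[1]=1,low[2]=1,low[3]=?,low[4]=?); scc=(scc[0]=0,scc[1]=?,scc[2]=?,scc[3]=?,scc[4]=?)
step 3: low=(low[0]=0,low[1]=1,low[2]=1,low[3]=?,low[4]=?); scc=(scc[0]=0,scc[1]=1,scc[2]=1,scc[3]=?,scc[4]=?)
step 4: low=(low[0]=0,low[1]=1,low[2]=1,low[3]=3,low[4]=?); scc=(scc[0]=0,scc[1]=1,scc[2]=1,scc[3]=2,scc[4]=?)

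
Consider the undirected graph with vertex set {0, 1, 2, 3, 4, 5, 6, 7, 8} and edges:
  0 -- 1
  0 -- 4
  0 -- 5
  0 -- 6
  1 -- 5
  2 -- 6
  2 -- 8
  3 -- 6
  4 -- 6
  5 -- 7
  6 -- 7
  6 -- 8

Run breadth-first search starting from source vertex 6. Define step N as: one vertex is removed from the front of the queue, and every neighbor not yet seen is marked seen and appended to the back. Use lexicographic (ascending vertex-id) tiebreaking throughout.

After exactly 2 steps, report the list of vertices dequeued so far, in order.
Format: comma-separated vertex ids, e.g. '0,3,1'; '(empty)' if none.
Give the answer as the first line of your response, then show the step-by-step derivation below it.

6,0

step 1: dequeue 6; queue=[0,2,3,4,7,8]; order=6
step 2: dequeue 0; queue=[2,3,4,7,8,1,5]; order=6,0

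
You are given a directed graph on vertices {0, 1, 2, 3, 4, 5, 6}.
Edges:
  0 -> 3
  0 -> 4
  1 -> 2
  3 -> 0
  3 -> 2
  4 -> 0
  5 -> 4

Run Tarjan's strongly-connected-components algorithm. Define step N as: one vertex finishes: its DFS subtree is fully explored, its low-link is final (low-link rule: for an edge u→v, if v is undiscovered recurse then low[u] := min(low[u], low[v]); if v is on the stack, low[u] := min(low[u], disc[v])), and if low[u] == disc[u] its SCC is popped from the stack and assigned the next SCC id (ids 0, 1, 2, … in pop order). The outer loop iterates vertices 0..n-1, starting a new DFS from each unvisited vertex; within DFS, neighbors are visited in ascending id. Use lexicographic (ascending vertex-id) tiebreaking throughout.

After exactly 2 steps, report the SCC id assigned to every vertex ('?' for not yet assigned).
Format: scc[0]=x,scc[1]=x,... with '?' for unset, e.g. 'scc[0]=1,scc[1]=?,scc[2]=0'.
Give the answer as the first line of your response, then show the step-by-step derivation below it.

scc[0]=?,scc[1]=?,scc[2]=0,scc[3]=?,scc[4]=?,scc[5]=?,scc[6]=?

step 1: low=(low[0]=0,low[1]=?,low[2]=2,low[3]=0,low[4]=?,low[5]=?,low[6]=?); scc=(scc[0]=?,scc[1]=?,scc[2]=0,scc[3]=?,scc[4]=?,scc[5]=?,scc[6]=?)
step 2: low=(low[0]=0,low[1]=?,low[2]=2,low[3]=0,low[4]=?,low[5]=?,low[6]=?); scc=(scc[0]=?,scc[1]=?,scc[2]=0,scc[3]=?,scc[4]=?,scc[5]=?,scc[6]=?)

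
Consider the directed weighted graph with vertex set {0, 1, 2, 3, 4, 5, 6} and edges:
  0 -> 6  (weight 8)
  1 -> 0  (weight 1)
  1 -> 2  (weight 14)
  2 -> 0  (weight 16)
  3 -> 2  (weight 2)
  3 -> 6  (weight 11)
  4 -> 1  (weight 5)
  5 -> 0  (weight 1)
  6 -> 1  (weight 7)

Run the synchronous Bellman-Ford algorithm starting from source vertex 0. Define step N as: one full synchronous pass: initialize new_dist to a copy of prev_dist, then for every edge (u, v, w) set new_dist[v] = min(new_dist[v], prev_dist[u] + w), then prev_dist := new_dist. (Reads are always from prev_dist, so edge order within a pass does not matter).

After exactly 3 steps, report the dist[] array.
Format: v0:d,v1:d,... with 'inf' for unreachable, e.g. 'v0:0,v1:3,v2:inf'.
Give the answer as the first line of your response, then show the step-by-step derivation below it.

v0:0,v1:15,v2:29,v3:inf,v4:inf,v5:inf,v6:8

step 1: dist = v0:0,v1:inf,v2:inf,v3:inf,v4:inf,v5:inf,v6:8
step 2: dist = v0:0,v1:15,v2:inf,v3:inf,v4:inf,v5:inf,v6:8
step 3: dist = v0:0,v1:15,v2:29,v3:inf,v4:inf,v5:inf,v6:8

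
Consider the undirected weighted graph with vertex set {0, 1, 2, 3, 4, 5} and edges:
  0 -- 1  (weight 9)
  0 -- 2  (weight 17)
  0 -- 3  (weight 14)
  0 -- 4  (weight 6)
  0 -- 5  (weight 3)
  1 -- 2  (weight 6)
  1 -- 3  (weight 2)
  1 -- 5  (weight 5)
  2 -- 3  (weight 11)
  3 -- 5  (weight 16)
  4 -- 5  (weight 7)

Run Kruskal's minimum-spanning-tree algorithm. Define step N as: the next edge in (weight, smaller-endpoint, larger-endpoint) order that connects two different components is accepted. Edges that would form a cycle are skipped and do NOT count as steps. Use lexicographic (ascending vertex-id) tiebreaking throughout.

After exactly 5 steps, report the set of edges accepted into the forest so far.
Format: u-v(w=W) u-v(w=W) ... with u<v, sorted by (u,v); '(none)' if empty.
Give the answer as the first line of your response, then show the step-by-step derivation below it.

0-4(w=6) 0-5(w=3) 1-2(w=6) 1-3(w=2) 1-5(w=5)

step 1: add edge 1-3 (w=2); MST = {1-3(w=2)}
step 2: add edge 0-5 (w=3); MST = {0-5(w=3) 1-3(w=2)}
step 3: add edge 1-5 (w=5); MST = {0-5(w=3) 1-3(w=2) 1-5(w=5)}
step 4: add edge 0-4 (w=6); MST = {0-4(w=6) 0-5(w=3) 1-3(w=2) 1-5(w=5)}
step 5: add edge 1-2 (w=6); MST = {0-4(w=6) 0-5(w=3) 1-2(w=6) 1-3(w=2) 1-5(w=5)}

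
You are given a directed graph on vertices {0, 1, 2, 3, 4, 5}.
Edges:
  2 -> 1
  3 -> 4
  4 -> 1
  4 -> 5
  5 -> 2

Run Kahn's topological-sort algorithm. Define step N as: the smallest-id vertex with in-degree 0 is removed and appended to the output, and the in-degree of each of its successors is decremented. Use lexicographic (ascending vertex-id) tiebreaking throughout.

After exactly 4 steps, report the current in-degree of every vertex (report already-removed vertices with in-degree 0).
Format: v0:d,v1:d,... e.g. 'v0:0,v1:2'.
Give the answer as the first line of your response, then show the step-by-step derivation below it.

v0:0,v1:1,v2:0,v3:0,v4:0,v5:0

step 1: output 0; order=[0]; indeg=(0,2,1,0,1,1)
step 2: output 3; order=[0,3]; indeg=(0,2,1,0,0,1)
step 3: output 4; order=[0,3,4]; indeg=(0,1,1,0,0,0)
step 4: output 5; order=[0,3,4,5]; indeg=(0,1,0,0,0,0)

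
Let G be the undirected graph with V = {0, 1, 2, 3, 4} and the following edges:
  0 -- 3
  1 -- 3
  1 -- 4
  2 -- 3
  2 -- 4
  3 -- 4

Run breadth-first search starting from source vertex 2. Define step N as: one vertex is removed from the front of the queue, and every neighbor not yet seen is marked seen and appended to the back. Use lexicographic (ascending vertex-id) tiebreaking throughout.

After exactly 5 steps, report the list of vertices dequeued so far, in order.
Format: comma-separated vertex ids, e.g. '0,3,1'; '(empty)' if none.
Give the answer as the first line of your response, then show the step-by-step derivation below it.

2,3,4,0,1

step 1: dequeue 2; queue=[3,4]; order=2
step 2: dequeue 3; queue=[4,0,1]; order=2,3
step 3: dequeue 4; queue=[0,1]; order=2,3,4
step 4: dequeue 0; queue=[1]; order=2,3,4,0
step 5: dequeue 1; queue=[(empty)]; order=2,3,4,0,1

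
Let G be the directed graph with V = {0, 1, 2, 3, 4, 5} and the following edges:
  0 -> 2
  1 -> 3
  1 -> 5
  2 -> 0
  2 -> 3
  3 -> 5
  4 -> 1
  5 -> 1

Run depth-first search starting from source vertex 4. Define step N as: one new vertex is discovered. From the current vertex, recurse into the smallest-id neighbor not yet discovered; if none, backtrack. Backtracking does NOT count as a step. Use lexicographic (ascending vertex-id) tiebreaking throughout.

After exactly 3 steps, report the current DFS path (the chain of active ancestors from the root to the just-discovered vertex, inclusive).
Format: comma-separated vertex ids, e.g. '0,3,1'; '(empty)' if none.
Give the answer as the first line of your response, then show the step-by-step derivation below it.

4,1,3

step 1: discover 4; path=4; order=4
step 2: discover 1; path=4>1; order=4,1
step 3: discover 3; path=4>1>3; order=4,1,3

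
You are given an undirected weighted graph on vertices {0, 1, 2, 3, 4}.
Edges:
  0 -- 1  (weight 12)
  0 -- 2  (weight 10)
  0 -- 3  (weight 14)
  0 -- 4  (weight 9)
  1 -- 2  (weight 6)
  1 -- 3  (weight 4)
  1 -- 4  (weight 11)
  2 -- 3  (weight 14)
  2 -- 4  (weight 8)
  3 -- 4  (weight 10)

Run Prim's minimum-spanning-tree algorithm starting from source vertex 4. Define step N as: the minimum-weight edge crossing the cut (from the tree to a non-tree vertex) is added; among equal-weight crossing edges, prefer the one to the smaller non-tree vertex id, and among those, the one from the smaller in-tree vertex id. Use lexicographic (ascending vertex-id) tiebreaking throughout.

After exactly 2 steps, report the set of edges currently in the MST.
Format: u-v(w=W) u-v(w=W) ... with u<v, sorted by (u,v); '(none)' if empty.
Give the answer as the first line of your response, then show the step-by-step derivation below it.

1-2(w=6) 2-4(w=8)

step 1: add edge 2-4 (w=8); MST = {2-4(w=8)}
step 2: add edge 1-2 (w=6); MST = {1-2(w=6) 2-4(w=8)}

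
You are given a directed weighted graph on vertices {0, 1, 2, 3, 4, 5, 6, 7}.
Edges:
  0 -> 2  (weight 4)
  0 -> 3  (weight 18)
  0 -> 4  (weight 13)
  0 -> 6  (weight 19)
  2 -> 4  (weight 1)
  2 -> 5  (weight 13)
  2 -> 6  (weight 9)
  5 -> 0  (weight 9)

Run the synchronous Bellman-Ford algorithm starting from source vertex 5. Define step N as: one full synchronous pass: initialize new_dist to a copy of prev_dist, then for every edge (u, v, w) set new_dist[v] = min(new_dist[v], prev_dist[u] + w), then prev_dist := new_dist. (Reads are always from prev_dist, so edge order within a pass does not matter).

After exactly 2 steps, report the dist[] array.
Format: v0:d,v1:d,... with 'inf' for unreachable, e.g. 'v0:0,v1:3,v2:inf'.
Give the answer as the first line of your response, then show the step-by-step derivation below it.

v0:9,v1:inf,v2:13,v3:27,v4:22,v5:0,v6:28,v7:inf

step 1: dist = v0:9,v1:inf,v2:inf,v3:inf,v4:inf,v5:0,v6:inf,v7:inf
step 2: dist = v0:9,v1:inf,v2:13,v3:27,v4:22,v5:0,v6:28,v7:inf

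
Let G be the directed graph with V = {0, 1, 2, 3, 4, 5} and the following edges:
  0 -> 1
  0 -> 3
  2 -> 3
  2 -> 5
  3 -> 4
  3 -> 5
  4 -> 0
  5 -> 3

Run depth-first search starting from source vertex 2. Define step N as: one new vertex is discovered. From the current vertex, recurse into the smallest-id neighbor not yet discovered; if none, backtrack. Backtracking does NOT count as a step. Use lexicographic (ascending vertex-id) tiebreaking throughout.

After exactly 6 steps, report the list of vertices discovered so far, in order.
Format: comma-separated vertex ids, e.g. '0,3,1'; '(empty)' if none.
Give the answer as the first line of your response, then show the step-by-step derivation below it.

2,3,4,0,1,5

step 1: discover 2; path=2; order=2
step 2: discover 3; path=2>3; order=2,3
step 3: discover 4; path=2>3>4; order=2,3,4
step 4: discover 0; path=2>3>4>0; order=2,3,4,0
step 5: discover 1; path=2>3>4>0>1; order=2,3,4,0,1
step 6: discover 5; path=2>3>5; order=2,3,4,0,1,5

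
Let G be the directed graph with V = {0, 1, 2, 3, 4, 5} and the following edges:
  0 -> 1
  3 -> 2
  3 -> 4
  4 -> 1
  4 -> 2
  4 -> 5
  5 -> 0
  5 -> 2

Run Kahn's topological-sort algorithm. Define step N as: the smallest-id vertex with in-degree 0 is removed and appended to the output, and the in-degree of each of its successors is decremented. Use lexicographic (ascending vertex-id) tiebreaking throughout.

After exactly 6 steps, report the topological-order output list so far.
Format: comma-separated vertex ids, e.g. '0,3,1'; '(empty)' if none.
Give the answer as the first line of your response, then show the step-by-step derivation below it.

3,4,5,0,1,2

step 1: output 3; order=[3]; indeg=(1,2,2,0,0,1)
step 2: output 4; order=[3,4]; indeg=(1,1,1,0,0,0)
step 3: output 5; order=[3,4,5]; indeg=(0,1,0,0,0,0)
step 4: output 0; order=[3,4,5,0]; indeg=(0,0,0,0,0,0)
step 5: output 1; order=[3,4,5,0,1]; indeg=(0,0,0,0,0,0)
step 6: output 2; order=[3,4,5,0,1,2]; indeg=(0,0,0,0,0,0)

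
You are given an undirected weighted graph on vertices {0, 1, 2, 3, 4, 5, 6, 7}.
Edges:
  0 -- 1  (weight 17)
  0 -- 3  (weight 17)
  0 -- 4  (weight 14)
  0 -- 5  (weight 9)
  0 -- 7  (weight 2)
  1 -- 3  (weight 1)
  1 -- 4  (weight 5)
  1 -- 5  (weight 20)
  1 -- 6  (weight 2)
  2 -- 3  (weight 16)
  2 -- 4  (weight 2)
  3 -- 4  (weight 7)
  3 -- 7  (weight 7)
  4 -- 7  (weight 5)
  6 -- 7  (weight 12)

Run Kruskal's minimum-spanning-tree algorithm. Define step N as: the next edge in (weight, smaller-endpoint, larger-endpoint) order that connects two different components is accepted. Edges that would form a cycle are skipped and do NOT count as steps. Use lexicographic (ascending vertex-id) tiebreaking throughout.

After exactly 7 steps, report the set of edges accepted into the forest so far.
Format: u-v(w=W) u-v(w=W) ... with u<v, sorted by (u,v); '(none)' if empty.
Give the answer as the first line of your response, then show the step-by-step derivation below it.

0-5(w=9) 0-7(w=2) 1-3(w=1) 1-4(w=5) 1-6(w=2) 2-4(w=2) 4-7(w=5)

step 1: add edge 1-3 (w=1); MST = {1-3(w=1)}
step 2: add edge 0-7 (w=2); MST = {0-7(w=2) 1-3(w=1)}
step 3: add edge 1-6 (w=2); MST = {0-7(w=2) 1-3(w=1) 1-6(w=2)}
step 4: add edge 2-4 (w=2); MST = {0-7(w=2) 1-3(w=1) 1-6(w=2) 2-4(w=2)}
step 5: add edge 1-4 (w=5); MST = {0-7(w=2) 1-3(w=1) 1-4(w=5) 1-6(w=2) 2-4(w=2)}
step 6: add edge 4-7 (w=5); MST = {0-7(w=2) 1-3(w=1) 1-4(w=5) 1-6(w=2) 2-4(w=2) 4-7(w=5)}
step 7: add edge 0-5 (w=9); MST = {0-5(w=9) 0-7(w=2) 1-3(w=1) 1-4(w=5) 1-6(w=2) 2-4(w=2) 4-7(w=5)}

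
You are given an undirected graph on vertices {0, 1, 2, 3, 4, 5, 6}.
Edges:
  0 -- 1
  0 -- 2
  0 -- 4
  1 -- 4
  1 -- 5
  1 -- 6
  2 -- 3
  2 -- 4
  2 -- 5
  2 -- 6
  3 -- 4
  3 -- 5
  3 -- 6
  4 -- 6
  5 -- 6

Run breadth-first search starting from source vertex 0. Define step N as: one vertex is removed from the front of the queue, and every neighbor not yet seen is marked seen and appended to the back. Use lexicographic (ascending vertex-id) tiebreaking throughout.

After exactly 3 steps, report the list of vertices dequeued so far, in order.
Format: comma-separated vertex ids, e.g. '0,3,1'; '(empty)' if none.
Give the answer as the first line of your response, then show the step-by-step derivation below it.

0,1,2

step 1: dequeue 0; queue=[1,2,4]; order=0
step 2: dequeue 1; queue=[2,4,5,6]; order=0,1
step 3: dequeue 2; queue=[4,5,6,3]; order=0,1,2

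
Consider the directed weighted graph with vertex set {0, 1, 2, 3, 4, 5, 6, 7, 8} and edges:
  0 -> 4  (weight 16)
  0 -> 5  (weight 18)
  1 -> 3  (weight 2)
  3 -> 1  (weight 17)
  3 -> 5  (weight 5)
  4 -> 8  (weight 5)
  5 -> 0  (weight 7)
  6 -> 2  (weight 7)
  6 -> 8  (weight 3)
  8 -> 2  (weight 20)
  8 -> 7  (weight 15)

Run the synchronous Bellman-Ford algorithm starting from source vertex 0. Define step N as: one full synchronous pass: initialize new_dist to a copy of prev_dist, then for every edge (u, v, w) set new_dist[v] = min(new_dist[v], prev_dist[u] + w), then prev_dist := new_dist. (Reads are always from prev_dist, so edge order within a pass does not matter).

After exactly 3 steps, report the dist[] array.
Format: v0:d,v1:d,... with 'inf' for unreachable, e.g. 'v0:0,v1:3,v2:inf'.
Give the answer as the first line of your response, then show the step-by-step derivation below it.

v0:0,v1:inf,v2:41,v3:inf,v4:16,v5:18,v6:inf,v7:36,v8:21

step 1: dist = v0:0,v1:inf,v2:inf,v3:inf,v4:16,v5:18,v6:inf,v7:inf,v8:inf
step 2: dist = v0:0,v1:inf,v2:inf,v3:inf,v4:16,v5:18,v6:inf,v7:inf,v8:21
step 3: dist = v0:0,v1:inf,v2:41,v3:inf,v4:16,v5:18,v6:inf,v7:36,v8:21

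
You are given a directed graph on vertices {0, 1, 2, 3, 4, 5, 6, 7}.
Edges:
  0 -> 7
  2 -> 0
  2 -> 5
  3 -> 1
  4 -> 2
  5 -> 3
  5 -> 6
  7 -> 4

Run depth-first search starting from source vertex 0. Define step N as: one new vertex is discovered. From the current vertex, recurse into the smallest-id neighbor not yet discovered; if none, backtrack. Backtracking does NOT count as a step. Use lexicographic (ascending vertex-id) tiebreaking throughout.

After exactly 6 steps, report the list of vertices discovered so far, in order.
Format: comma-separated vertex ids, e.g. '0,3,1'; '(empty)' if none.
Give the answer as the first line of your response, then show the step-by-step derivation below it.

0,7,4,2,5,3

step 1: discover 0; path=0; order=0
step 2: discover 7; path=0>7; order=0,7
step 3: discover 4; path=0>7>4; order=0,7,4
step 4: discover 2; path=0>7>4>2; order=0,7,4,2
step 5: discover 5; path=0>7>4>2>5; order=0,7,4,2,5
step 6: discover 3; path=0>7>4>2>5>3; order=0,7,4,2,5,3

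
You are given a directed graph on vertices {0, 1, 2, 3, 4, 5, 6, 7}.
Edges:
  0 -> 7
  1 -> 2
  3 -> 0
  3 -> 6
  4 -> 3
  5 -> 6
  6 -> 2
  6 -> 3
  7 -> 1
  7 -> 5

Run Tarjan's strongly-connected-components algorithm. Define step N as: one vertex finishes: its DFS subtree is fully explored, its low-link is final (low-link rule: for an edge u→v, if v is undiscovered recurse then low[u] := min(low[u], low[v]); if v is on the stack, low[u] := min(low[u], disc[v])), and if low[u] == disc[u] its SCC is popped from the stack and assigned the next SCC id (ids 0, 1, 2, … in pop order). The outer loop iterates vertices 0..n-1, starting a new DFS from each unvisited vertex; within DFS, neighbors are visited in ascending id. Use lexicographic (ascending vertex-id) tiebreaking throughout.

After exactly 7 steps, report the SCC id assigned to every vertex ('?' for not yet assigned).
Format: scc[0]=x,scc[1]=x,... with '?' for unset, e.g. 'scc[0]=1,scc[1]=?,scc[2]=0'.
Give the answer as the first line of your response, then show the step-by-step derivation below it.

scc[0]=2,scc[1]=1,scc[2]=0,scc[3]=2,scc[4]=?,scc[5]=2,scc[6]=2,scc[7]=2

step 1: low=(low[0]=0,low[1]=2,low[2]=3,low[3]=?,low[4]=?,low[5]=?,low[6]=?,low[7]=1); scc=(scc[0]=?,scc[1]=?,scc[2]=0,scc[3]=?,scc[4]=?,scc[5]=?,scc[6]=?,scc[7]=?)
step 2: low=(low[0]=0,low[1]=2,low[2]=3,low[3]=?,low[4]=?,low[5]=?,low[6]=?,low[7]=1); scc=(scc[0]=?,scc[1]=1,scc[2]=0,scc[3]=?,scc[4]=?,scc[5]=?,scc[6]=?,scc[7]=?)
step 3: low=(low[0]=0,low[1]=2,low[2]=3,low[3]=0,low[4]=?,low[5]=4,low[6]=5,low[7]=1); scc=(scc[0]=?,scc[1]=1,scc[2]=0,scc[3]=?,scc[4]=?,scc[5]=?,scc[6]=?,scc[7]=?)
step 4: low=(low[0]=0,low[1]=2,low[2]=3,low[3]=0,low[4]=?,low[5]=4,low[6]=0,low[7]=1); scc=(scc[0]=?,scc[1]=1,scc[2]=0,scc[3]=?,scc[4]=?,scc[5]=?,scc[6]=?,scc[7]=?)
step 5: low=(low[0]=0,low[1]=2,low[2]=3,low[3]=0,low[4]=?,low[5]=0,low[6]=0,low[7]=1); scc=(scc[0]=?,scc[1]=1,scc[2]=0,scc[3]=?,scc[4]=?,scc[5]=?,scc[6]=?,scc[7]=?)
step 6: low=(low[0]=0,low[1]=2,low[2]=3,low[3]=0,low[4]=?,low[5]=0,low[6]=0,low[7]=0); scc=(scc[0]=?,scc[1]=1,scc[2]=0,scc[3]=?,scc[4]=?,scc[5]=?,scc[6]=?,scc[7]=?)
step 7: low=(low[0]=0,low[1]=2,low[2]=3,low[3]=0,low[4]=?,low[5]=0,low[6]=0,low[7]=0); scc=(scc[0]=2,scc[1]=1,scc[2]=0,scc[3]=2,scc[4]=?,scc[5]=2,scc[6]=2,scc[7]=2)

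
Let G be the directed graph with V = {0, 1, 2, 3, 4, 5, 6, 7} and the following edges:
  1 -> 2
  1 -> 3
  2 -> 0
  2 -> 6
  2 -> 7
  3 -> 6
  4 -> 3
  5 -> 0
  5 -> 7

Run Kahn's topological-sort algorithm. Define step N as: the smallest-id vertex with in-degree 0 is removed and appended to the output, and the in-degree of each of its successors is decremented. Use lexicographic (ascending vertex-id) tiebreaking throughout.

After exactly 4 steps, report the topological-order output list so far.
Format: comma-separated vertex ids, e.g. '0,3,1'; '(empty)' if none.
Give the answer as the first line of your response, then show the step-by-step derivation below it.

1,2,4,3

step 1: output 1; order=[1]; indeg=(2,0,0,1,0,0,2,2)
step 2: output 2; order=[1,2]; indeg=(1,0,0,1,0,0,1,1)
step 3: output 4; order=[1,2,4]; indeg=(1,0,0,0,0,0,1,1)
step 4: output 3; order=[1,2,4,3]; indeg=(1,0,0,0,0,0,0,1)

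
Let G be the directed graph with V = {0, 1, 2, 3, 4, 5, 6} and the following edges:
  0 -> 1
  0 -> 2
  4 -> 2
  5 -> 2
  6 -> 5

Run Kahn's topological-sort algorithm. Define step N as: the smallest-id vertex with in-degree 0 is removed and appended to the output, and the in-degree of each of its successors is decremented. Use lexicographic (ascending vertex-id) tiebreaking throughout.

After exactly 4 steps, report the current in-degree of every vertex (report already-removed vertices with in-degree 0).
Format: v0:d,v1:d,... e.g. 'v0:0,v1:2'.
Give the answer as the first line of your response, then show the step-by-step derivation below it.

v0:0,v1:0,v2:1,v3:0,v4:0,v5:1,v6:0

step 1: output 0; order=[0]; indeg=(0,0,2,0,0,1,0)
step 2: output 1; order=[0,1]; indeg=(0,0,2,0,0,1,0)
step 3: output 3; order=[0,1,3]; indeg=(0,0,2,0,0,1,0)
step 4: output 4; order=[0,1,3,4]; indeg=(0,0,1,0,0,1,0)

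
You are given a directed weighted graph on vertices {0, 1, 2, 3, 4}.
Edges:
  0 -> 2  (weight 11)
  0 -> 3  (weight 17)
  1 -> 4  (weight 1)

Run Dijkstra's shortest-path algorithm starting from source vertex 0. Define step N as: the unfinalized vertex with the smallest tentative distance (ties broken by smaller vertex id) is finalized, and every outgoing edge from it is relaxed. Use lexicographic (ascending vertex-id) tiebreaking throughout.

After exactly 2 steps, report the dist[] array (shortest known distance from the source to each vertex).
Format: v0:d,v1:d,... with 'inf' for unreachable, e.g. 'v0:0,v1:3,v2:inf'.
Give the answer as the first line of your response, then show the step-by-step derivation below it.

v0:0,v1:inf,v2:11,v3:17,v4:inf

step 1: dist = v0:0,v1:inf,v2:11,v3:17,v4:inf
step 2: dist = v0:0,v1:inf,v2:11,v3:17,v4:inf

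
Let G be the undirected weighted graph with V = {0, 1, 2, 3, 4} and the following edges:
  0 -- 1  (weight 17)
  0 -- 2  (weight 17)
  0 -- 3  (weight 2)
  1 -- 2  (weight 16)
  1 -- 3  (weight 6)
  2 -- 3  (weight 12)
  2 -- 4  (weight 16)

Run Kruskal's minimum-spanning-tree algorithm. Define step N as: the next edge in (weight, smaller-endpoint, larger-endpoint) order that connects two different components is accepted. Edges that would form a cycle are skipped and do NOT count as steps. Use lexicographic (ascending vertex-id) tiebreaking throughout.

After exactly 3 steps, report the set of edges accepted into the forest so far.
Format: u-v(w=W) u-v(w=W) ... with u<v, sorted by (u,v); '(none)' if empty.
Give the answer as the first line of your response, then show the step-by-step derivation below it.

0-3(w=2) 1-3(w=6) 2-3(w=12)

step 1: add edge 0-3 (w=2); MST = {0-3(w=2)}
step 2: add edge 1-3 (w=6); MST = {0-3(w=2) 1-3(w=6)}
step 3: add edge 2-3 (w=12); MST = {0-3(w=2) 1-3(w=6) 2-3(w=12)}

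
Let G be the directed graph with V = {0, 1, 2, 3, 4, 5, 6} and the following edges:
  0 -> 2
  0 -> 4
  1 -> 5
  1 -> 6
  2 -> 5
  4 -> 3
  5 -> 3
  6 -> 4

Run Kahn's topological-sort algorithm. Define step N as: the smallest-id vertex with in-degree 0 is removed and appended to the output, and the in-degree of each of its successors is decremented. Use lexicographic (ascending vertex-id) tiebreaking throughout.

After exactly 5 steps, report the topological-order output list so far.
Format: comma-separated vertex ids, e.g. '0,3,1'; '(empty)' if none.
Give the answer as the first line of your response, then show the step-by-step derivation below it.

0,1,2,5,6

step 1: output 0; order=[0]; indeg=(0,0,0,2,1,2,1)
step 2: output 1; order=[0,1]; indeg=(0,0,0,2,1,1,0)
step 3: output 2; order=[0,1,2]; indeg=(0,0,0,2,1,0,0)
step 4: output 5; order=[0,1,2,5]; indeg=(0,0,0,1,1,0,0)
step 5: output 6; order=[0,1,2,5,6]; indeg=(0,0,0,1,0,0,0)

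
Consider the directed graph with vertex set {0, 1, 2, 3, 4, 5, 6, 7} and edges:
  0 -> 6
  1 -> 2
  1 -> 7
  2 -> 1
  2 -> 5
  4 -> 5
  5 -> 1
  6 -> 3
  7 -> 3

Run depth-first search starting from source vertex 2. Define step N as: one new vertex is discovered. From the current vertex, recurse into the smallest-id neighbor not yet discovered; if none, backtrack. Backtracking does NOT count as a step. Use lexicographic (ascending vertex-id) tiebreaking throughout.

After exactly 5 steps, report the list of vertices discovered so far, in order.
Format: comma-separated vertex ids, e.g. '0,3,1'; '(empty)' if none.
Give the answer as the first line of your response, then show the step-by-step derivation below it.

2,1,7,3,5

step 1: discover 2; path=2; order=2
step 2: discover 1; path=2>1; order=2,1
step 3: discover 7; path=2>1>7; order=2,1,7
step 4: discover 3; path=2>1>7>3; order=2,1,7,3
step 5: discover 5; path=2>5; order=2,1,7,3,5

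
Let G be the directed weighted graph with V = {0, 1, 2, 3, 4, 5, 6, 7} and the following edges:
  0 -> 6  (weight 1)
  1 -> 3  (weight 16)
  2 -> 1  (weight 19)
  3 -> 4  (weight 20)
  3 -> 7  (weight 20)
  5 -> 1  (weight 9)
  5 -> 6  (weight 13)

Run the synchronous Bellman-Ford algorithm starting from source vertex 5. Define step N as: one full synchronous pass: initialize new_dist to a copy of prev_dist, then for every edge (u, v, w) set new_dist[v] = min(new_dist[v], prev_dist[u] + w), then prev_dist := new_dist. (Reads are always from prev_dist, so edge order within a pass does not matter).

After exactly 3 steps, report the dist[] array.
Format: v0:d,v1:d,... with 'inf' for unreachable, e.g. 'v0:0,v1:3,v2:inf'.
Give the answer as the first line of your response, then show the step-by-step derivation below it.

v0:inf,v1:9,v2:inf,v3:25,v4:45,v5:0,v6:13,v7:45

step 1: dist = v0:inf,v1:9,v2:inf,v3:inf,v4:inf,v5:0,v6:13,v7:inf
step 2: dist = v0:inf,v1:9,v2:inf,v3:25,v4:inf,v5:0,v6:13,v7:inf
step 3: dist = v0:inf,v1:9,v2:inf,v3:25,v4:45,v5:0,v6:13,v7:45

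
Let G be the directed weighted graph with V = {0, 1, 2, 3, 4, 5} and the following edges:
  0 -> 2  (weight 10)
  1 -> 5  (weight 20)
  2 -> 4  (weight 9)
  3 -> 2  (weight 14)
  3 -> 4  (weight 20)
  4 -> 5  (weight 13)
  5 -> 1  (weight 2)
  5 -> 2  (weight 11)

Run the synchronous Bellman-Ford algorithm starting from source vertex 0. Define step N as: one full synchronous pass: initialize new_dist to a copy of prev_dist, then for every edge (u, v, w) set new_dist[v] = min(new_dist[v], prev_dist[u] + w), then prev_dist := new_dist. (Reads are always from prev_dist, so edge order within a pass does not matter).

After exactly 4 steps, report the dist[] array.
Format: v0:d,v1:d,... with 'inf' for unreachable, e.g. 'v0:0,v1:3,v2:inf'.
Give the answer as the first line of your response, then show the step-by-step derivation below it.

v0:0,v1:34,v2:10,v3:inf,v4:19,v5:32

step 1: dist = v0:0,v1:inf,v2:10,v3:inf,v4:inf,v5:inf
step 2: dist = v0:0,v1:inf,v2:10,v3:inf,v4:19,v5:inf
step 3: dist = v0:0,v1:inf,v2:10,v3:inf,v4:19,v5:32
step 4: dist = v0:0,v1:34,v2:10,v3:inf,v4:19,v5:32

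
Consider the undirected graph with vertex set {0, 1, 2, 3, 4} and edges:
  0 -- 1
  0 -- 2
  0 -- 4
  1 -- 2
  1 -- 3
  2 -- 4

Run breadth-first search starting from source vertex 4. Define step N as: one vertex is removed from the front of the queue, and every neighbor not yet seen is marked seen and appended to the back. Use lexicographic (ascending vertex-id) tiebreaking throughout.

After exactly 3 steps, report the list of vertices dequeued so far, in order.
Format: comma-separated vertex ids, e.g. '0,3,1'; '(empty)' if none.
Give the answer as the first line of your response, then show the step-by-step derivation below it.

4,0,2

step 1: dequeue 4; queue=[0,2]; order=4
step 2: dequeue 0; queue=[2,1]; order=4,0
step 3: dequeue 2; queue=[1]; order=4,0,2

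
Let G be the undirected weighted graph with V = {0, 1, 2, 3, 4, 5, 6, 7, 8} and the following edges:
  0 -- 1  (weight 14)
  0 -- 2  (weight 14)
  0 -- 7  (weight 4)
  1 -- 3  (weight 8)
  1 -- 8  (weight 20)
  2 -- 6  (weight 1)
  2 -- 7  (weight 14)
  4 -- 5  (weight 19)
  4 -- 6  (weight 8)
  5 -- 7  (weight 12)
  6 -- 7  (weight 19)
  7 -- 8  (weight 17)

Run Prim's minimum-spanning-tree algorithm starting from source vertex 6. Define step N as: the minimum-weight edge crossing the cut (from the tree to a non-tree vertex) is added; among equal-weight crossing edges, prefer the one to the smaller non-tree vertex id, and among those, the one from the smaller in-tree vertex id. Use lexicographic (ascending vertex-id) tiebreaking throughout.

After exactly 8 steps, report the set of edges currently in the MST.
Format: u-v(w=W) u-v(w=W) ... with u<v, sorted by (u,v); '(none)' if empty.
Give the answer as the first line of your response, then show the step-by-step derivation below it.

0-1(w=14) 0-2(w=14) 0-7(w=4) 1-3(w=8) 2-6(w=1) 4-6(w=8) 5-7(w=12) 7-8(w=17)

step 1: add edge 2-6 (w=1); MST = {2-6(w=1)}
step 2: add edge 4-6 (w=8); MST = {2-6(w=1) 4-6(w=8)}
step 3: add edge 0-2 (w=14); MST = {0-2(w=14) 2-6(w=1) 4-6(w=8)}
step 4: add edge 0-7 (w=4); MST = {0-2(w=14) 0-7(w=4) 2-6(w=1) 4-6(w=8)}
step 5: add edge 5-7 (w=12); MST = {0-2(w=14) 0-7(w=4) 2-6(w=1) 4-6(w=8) 5-7(w=12)}
step 6: add edge 0-1 (w=14); MST = {0-1(w=14) 0-2(w=14) 0-7(w=4) 2-6(w=1) 4-6(w=8) 5-7(w=12)}
step 7: add edge 1-3 (w=8); MST = {0-1(w=14) 0-2(w=14) 0-7(w=4) 1-3(w=8) 2-6(w=1) 4-6(w=8) 5-7(w=12)}
step 8: add edge 7-8 (w=17); MST = {0-1(w=14) 0-2(w=14) 0-7(w=4) 1-3(w=8) 2-6(w=1) 4-6(w=8) 5-7(w=12) 7-8(w=17)}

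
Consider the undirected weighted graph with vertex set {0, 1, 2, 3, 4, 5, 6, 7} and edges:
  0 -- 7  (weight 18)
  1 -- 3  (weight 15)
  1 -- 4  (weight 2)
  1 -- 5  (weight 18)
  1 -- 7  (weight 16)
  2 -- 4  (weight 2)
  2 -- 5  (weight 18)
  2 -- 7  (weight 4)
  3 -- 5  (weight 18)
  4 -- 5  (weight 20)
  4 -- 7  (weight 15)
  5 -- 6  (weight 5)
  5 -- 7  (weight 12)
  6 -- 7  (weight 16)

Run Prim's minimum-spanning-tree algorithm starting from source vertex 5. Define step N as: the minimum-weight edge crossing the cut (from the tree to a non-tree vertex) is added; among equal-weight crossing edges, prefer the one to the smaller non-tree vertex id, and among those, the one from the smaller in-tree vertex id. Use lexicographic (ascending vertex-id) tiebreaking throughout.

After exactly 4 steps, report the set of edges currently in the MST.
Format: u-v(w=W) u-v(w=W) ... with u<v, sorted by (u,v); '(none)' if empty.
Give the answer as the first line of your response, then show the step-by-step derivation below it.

2-4(w=2) 2-7(w=4) 5-6(w=5) 5-7(w=12)

step 1: add edge 5-6 (w=5); MST = {5-6(w=5)}
step 2: add edge 5-7 (w=12); MST = {5-6(w=5) 5-7(w=12)}
step 3: add edge 2-7 (w=4); MST = {2-7(w=4) 5-6(w=5) 5-7(w=12)}
step 4: add edge 2-4 (w=2); MST = {2-4(w=2) 2-7(w=4) 5-6(w=5) 5-7(w=12)}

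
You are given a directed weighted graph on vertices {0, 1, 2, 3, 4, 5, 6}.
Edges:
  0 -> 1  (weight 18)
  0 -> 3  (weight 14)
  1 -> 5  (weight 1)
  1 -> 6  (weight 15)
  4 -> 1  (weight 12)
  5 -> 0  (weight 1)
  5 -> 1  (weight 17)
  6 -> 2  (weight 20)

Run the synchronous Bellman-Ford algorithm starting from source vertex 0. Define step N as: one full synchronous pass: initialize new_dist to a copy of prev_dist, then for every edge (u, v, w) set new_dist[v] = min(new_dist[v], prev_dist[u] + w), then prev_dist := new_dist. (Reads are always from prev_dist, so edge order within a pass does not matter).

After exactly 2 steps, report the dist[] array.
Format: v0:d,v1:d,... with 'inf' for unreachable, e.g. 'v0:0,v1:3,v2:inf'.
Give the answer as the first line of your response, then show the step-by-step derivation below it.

v0:0,v1:18,v2:inf,v3:14,v4:inf,v5:19,v6:33

step 1: dist = v0:0,v1:18,v2:inf,v3:14,v4:inf,v5:inf,v6:inf
step 2: dist = v0:0,v1:18,v2:inf,v3:14,v4:inf,v5:19,v6:33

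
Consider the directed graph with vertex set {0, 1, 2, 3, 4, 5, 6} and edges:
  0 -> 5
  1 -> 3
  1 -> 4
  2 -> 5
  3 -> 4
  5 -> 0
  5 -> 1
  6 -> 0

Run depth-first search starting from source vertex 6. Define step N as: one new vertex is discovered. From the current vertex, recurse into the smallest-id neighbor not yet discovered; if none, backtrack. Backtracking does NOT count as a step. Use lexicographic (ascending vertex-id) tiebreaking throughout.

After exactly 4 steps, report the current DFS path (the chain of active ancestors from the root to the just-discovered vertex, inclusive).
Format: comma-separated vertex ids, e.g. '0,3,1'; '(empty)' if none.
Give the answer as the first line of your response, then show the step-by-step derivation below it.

6,0,5,1

step 1: discover 6; path=6; order=6
step 2: discover 0; path=6>0; order=6,0
step 3: discover 5; path=6>0>5; order=6,0,5
step 4: discover 1; path=6>0>5>1; order=6,0,5,1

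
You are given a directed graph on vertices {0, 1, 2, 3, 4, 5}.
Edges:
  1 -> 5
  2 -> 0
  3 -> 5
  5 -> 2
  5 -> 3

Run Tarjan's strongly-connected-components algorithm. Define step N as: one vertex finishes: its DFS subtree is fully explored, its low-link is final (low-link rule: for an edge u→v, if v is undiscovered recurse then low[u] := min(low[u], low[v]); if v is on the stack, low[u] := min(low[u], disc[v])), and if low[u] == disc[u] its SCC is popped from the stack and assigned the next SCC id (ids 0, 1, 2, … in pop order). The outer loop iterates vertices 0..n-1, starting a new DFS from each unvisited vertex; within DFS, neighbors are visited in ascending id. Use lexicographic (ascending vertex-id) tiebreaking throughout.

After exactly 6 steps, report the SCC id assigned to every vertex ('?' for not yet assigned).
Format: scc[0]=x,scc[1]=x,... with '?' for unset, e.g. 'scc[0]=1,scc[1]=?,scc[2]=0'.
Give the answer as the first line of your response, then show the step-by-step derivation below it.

scc[0]=0,scc[1]=3,scc[2]=1,scc[3]=2,scc[4]=4,scc[5]=2

step 1: low=(low[0]=0,low[1]=?,low[2]=?,low[3]=?,low[4]=?,low[5]=?); scc=(scc[0]=0,scc[1]=?,scc[2]=?,scc[3]=?,scc[4]=?,scc[5]=?)
step 2: low=(low[0]=0,low[1]=1,low[2]=3,low[3]=?,low[4]=?,low[5]=2); scc=(scc[0]=0,scc[1]=?,scc[2]=1,scc[3]=?,scc[4]=?,scc[5]=?)
step 3: low=(low[0]=0,low[1]=1,low[2]=3,low[3]=2,low[4]=?,low[5]=2); scc=(scc[0]=0,scc[1]=?,scc[2]=1,scc[3]=?,scc[4]=?,scc[5]=?)
step 4: low=(low[0]=0,low[1]=1,low[2]=3,low[3]=2,low[4]=?,low[5]=2); scc=(scc[0]=0,scc[1]=?,scc[2]=1,scc[3]=2,scc[4]=?,scc[5]=2)
step 5: low=(low[0]=0,low[1]=1,low[2]=3,low[3]=2,low[4]=?,low[5]=2); scc=(scc[0]=0,scc[1]=3,scc[2]=1,scc[3]=2,scc[4]=?,scc[5]=2)
step 6: low=(low[0]=0,low[1]=1,low[2]=3,low[3]=2,low[4]=5,low[5]=2); scc=(scc[0]=0,scc[1]=3,scc[2]=1,scc[3]=2,scc[4]=4,scc[5]=2)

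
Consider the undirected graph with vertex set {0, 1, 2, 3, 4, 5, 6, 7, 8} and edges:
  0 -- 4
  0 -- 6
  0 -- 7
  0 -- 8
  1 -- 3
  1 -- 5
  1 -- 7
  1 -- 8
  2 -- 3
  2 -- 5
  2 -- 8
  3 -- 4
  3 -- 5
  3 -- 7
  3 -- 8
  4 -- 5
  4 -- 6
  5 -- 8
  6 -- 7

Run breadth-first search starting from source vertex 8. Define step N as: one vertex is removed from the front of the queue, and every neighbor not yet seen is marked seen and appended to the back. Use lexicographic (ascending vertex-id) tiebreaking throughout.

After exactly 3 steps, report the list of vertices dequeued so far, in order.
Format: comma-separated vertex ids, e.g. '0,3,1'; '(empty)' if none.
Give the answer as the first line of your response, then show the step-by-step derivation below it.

8,0,1

step 1: dequeue 8; queue=[0,1,2,3,5]; order=8
step 2: dequeue 0; queue=[1,2,3,5,4,6,7]; order=8,0
step 3: dequeue 1; queue=[2,3,5,4,6,7]; order=8,0,1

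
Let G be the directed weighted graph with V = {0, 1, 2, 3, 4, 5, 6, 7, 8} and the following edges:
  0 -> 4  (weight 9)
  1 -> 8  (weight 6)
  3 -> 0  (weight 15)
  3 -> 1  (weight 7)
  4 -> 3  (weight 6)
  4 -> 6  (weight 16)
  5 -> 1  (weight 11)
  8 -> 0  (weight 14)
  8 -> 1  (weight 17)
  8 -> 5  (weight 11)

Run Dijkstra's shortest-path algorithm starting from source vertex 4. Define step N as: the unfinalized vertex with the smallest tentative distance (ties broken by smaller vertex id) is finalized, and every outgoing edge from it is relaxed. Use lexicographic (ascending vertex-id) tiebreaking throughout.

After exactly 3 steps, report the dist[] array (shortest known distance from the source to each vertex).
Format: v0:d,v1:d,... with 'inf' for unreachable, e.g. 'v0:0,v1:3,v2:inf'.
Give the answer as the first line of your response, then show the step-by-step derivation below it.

v0:21,v1:13,v2:inf,v3:6,v4:0,v5:inf,v6:16,v7:inf,v8:19

step 1: dist = v0:inf,v1:inf,v2:inf,v3:6,v4:0,v5:inf,v6:16,v7:inf,v8:inf
step 2: dist = v0:21,v1:13,v2:inf,v3:6,v4:0,v5:inf,v6:16,v7:inf,v8:inf
step 3: dist = v0:21,v1:13,v2:inf,v3:6,v4:0,v5:inf,v6:16,v7:inf,v8:19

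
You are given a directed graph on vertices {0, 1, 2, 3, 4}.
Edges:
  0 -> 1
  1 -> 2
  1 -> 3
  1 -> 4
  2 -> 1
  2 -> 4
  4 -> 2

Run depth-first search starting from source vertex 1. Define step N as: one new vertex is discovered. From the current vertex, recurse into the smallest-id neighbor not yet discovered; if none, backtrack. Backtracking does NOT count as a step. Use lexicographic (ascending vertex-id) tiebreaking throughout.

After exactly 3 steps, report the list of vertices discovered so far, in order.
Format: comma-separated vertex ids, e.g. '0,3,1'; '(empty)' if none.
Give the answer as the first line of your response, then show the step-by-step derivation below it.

1,2,4

step 1: discover 1; path=1; order=1
step 2: discover 2; path=1>2; order=1,2
step 3: discover 4; path=1>2>4; order=1,2,4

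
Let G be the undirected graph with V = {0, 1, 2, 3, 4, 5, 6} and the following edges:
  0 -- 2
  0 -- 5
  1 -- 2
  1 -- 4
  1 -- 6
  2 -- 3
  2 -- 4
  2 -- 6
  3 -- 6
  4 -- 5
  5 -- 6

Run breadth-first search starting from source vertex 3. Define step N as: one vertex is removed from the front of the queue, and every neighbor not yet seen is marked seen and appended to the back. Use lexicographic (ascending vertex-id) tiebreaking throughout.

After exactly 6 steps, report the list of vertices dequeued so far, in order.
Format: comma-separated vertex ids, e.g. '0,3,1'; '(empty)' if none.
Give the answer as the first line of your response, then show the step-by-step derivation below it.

3,2,6,0,1,4

step 1: dequeue 3; queue=[2,6]; order=3
step 2: dequeue 2; queue=[6,0,1,4]; order=3,2
step 3: dequeue 6; queue=[0,1,4,5]; order=3,2,6
step 4: dequeue 0; queue=[1,4,5]; order=3,2,6,0
step 5: dequeue 1; queue=[4,5]; order=3,2,6,0,1
step 6: dequeue 4; queue=[5]; order=3,2,6,0,1,4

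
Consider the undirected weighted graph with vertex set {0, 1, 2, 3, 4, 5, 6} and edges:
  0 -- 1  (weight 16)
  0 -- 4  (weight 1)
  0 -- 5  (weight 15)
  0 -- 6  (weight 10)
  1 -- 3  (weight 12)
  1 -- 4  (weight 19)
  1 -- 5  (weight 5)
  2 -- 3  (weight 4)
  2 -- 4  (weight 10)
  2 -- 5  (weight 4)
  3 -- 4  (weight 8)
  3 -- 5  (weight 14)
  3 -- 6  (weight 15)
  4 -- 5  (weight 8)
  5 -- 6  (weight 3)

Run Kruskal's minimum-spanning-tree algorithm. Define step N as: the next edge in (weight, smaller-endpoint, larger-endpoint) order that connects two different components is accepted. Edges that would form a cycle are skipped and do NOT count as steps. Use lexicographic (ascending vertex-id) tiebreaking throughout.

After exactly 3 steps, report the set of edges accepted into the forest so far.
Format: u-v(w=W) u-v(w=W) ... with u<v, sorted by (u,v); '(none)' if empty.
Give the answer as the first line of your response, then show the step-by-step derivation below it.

0-4(w=1) 2-3(w=4) 5-6(w=3)

step 1: add edge 0-4 (w=1); MST = {0-4(w=1)}
step 2: add edge 5-6 (w=3); MST = {0-4(w=1) 5-6(w=3)}
step 3: add edge 2-3 (w=4); MST = {0-4(w=1) 2-3(w=4) 5-6(w=3)}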